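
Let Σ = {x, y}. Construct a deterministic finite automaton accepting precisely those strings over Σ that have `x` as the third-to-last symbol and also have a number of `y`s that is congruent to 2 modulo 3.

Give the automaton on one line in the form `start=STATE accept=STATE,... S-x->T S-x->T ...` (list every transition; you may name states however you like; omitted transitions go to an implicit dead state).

Handle the two conditions separately and then intersect. The first has 15 states tracking the last 3 symbols read; the second has 3 states tracking the count of `y`s modulo 3. A product state is a pair (one from each), accepting exactly when both do. Equivalent product states are then merged.
A 14-state machine:
          x    y  
>  q0     q1   q2 
   q1     q1   q3 
   q2     q4   q5 
   q3     q4   q6 
   q4     q7   q8 
   q5     q9   q0 
 * q6     q9   q0 
   q7     q7  q10 
   q8    q11   q0 
   q9    q12   q0 
 * q10   q11   q0 
 * q11   q12   q0 
   q12   q13   q0 
 * q13   q13   q0 
(> = start, * = accepting)

start=q0 accept=q6,q10,q11,q13 q0-x->q1 q0-y->q2 q1-x->q1 q1-y->q3 q2-x->q4 q2-y->q5 q3-x->q4 q3-y->q6 q4-x->q7 q4-y->q8 q5-x->q9 q5-y->q0 q6-x->q9 q6-y->q0 q7-x->q7 q7-y->q10 q8-x->q11 q8-y->q0 q9-x->q12 q9-y->q0 q10-x->q11 q10-y->q0 q11-x->q12 q11-y->q0 q12-x->q13 q12-y->q0 q13-x->q13 q13-y->q0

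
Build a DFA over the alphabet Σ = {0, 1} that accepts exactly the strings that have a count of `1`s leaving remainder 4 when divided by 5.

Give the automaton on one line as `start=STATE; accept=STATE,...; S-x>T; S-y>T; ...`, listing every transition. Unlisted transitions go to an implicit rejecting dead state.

start=A; accept=E; A-0>A; A-1>B; B-0>B; B-1>C; C-0>C; C-1>D; D-0>D; D-1>E; E-0>E; E-1>A

Keep the running count of `1`s modulo 5: each `1` advances along the cycle A → B → C → D → E → A while other symbols loop. Accept at E.
5 states suffice.
       0  1 
>  A   A  B 
   B   B  C 
   C   C  D 
   D   D  E 
 * E   E  A 
(> = start, * = accepting)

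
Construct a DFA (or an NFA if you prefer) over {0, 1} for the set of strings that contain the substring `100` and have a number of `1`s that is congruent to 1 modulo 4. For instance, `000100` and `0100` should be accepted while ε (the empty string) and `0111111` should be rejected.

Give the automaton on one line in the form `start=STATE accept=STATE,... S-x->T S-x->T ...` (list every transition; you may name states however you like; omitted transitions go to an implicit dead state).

Build one automaton per condition and run them in lockstep. The first has 4 states tracking whether and how much of `100` has been seen; the second has 4 states tracking the count of `1`s modulo 4. A product state is a pair (one from each), accepting exactly when both do.
13 states suffice.
       0  1 
>  A   A  B 
   B   C  D 
   C   E  D 
   D   F  G 
 * E   E  H 
   F   H  G 
   G   I  J 
   H   H  K 
   I   K  J 
   J   L  B 
   K   K  M 
   L   M  B 
   M   M  E 
(> = start, * = accepting)

start=A accept=E A-0->A A-1->B B-0->C B-1->D C-0->E C-1->D D-0->F D-1->G E-0->E E-1->H F-0->H F-1->G G-0->I G-1->J H-0->H H-1->K I-0->K I-1->J J-0->L J-1->B K-0->K K-1->M L-0->M L-1->B M-0->M M-1->E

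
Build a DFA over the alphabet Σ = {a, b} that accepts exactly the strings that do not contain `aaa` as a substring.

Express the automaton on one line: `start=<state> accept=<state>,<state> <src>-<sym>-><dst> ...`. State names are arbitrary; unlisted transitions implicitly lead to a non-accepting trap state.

start=q0 accept=q0,q1,q2 q0-a->q1 q0-b->q0 q1-a->q2 q1-b->q0 q2-a->q3 q2-b->q0 q3-a->q3 q3-b->q3

Track partial matches of the forbidden pattern `aaa`. State q3 is a dead state reached once `aaa` has occurred; every other state accepts. q0 means no part of `aaa` is currently matched.
A 4-state machine:
        a   b  
>* q0   q1  q0 
 * q1   q2  q0 
 * q2   q3  q0 
   q3   q3  q3 
(> = start, * = accepting)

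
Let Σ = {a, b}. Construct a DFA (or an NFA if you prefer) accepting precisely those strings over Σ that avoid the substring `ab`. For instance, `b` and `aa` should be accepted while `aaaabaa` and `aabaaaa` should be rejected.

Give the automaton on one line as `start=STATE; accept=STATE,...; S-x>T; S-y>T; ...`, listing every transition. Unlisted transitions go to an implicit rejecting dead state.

start=S0; accept=S0,S1; S0-a>S1; S0-b>S0; S1-a>S1; S1-b>S2; S2-a>S2; S2-b>S2

Track partial matches of the forbidden pattern `ab`. State S2 is a dead state reached once `ab` has occurred; every other state accepts. S0 means no part of `ab` is currently matched.
With 3 states:
        a   b  
>* S0   S1  S0 
 * S1   S1  S2 
   S2   S2  S2 
(> = start, * = accepting)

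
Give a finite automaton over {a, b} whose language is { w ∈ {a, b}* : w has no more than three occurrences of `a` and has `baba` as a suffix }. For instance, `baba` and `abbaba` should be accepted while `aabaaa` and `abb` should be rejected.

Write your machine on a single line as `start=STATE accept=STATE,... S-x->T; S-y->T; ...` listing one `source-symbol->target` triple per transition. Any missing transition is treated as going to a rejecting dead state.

start=S0; accept=S9,S10; S0-a->S1; S0-b->S2; S1-a->S3; S1-b->S4; S2-a->S5; S2-b->S2; S3-a->S3; S3-b->S3; S4-a->S6; S4-b->S4; S5-a->S3; S5-b->S7; S6-a->S3; S6-b->S8; S7-a->S9; S7-b->S4; S8-a->S10; S8-b->S3; S9-a->S3; S9-b->S8; S10-a->S3; S10-b->S3

Handle the two conditions separately and then intersect. The first has 5 states tracking the count of `a`s, saturating at 4; the second has 5 states tracking how much of the suffix `baba` has currently been matched. A product state is a pair (one from each), accepting exactly when both do. Equivalent product states are then merged.
          a    b  
>  S0     S1   S2 
   S1     S3   S4 
   S2     S5   S2 
   S3     S3   S3 
   S4     S6   S4 
   S5     S3   S7 
   S6     S3   S8 
   S7     S9   S4 
   S8    S10   S3 
 * S9     S3   S8 
 * S10    S3   S3 
(> = start, * = accepting)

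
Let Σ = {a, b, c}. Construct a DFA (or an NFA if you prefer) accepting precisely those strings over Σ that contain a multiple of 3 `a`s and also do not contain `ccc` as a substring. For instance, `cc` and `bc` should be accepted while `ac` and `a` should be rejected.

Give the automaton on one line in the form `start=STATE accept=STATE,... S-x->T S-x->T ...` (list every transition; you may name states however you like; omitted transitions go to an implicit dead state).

start=q0 accept=q0,q2,q5 q0-a->q1 q0-b->q0 q0-c->q2 q1-a->q3 q1-b->q1 q1-c->q4 q2-a->q1 q2-b->q0 q2-c->q5 q3-a->q0 q3-b->q3 q3-c->q6 q4-a->q3 q4-b->q1 q4-c->q7 q5-a->q1 q5-b->q0 q5-c->q8 q6-a->q0 q6-b->q3 q6-c->q9 q7-a->q3 q7-b->q1 q7-c->q10 q8-a->q10 q8-b->q8 q8-c->q8 q9-a->q0 q9-b->q3 q9-c->q11 q10-a->q11 q10-b->q10 q10-c->q10 q11-a->q8 q11-b->q11 q11-c->q11

Handle the two conditions separately and then intersect. The first has 3 states tracking the count of `a`s modulo 3; the second has 4 states tracking partial matches of the forbidden pattern `ccc`. A product state is a pair (one from each), accepting exactly when both do.
          a    b    c  
>* q0     q1   q0   q2 
   q1     q3   q1   q4 
 * q2     q1   q0   q5 
   q3     q0   q3   q6 
   q4     q3   q1   q7 
 * q5     q1   q0   q8 
   q6     q0   q3   q9 
   q7     q3   q1  q10 
   q8    q10   q8   q8 
   q9     q0   q3  q11 
   q10   q11  q10  q10 
   q11    q8  q11  q11 
(> = start, * = accepting)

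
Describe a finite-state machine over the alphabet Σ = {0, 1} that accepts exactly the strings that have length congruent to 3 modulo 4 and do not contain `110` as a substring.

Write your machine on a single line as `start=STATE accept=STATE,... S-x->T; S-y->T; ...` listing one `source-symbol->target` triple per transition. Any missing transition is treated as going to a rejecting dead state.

start=s0; accept=s6,s7,s8; s0-0->s1; s0-1->s2; s1-0->s3; s1-1->s4; s2-0->s3; s2-1->s5; s3-0->s6; s3-1->s7; s4-0->s6; s4-1->s8; s5-0->s9; s5-1->s8; s6-0->s0; s6-1->s10; s7-0->s0; s7-1->s11; s8-0->s9; s8-1->s11; s9-0->s9; s9-1->s9; s10-0->s1; s10-1->s12; s11-0->s9; s11-1->s12; s12-0->s9; s12-1->s5

Run two small machines in parallel and take their product. The first has 4 states tracking the input length modulo 4; the second has 4 states tracking partial matches of the forbidden pattern `110`. A product state is a pair (one from each), accepting exactly when both do. Equivalent product states are then merged.
13 states suffice.
          0    1  
>  s0     s1   s2 
   s1     s3   s4 
   s2     s3   s5 
   s3     s6   s7 
   s4     s6   s8 
   s5     s9   s8 
 * s6     s0  s10 
 * s7     s0  s11 
 * s8     s9  s11 
   s9     s9   s9 
   s10    s1  s12 
   s11    s9  s12 
   s12    s9   s5 
(> = start, * = accepting)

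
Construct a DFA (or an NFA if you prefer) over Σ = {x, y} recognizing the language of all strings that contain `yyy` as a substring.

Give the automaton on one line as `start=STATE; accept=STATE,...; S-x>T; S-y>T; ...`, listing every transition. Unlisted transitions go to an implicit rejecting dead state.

start=A; accept=D; A-x>A; A-y>B; B-x>A; B-y>C; C-x>A; C-y>D; D-x>D; D-y>D

Track how much of `yyy` has been matched so far: state A is no progress, D is the absorbing accept state reached once `yyy` has occurred. Intermediate states record partial matches; on a mismatch, fall back to the longest reusable overlap.
       x  y 
>  A   A  B 
   B   A  C 
   C   A  D 
 * D   D  D 
(> = start, * = accepting)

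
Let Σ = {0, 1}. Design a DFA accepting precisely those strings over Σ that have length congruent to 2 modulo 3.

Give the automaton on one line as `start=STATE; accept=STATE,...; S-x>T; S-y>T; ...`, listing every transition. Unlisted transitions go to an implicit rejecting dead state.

Count input length modulo 3: every symbol advances one step around the cycle S0 → S1 → S2 → S0. Accept at S2.
A 3-state machine:
        0   1  
>  S0   S1  S1 
   S1   S2  S2 
 * S2   S0  S0 
(> = start, * = accepting)

start=S0; accept=S2; S0-0>S1; S0-1>S1; S1-0>S2; S1-1>S2; S2-0>S0; S2-1>S0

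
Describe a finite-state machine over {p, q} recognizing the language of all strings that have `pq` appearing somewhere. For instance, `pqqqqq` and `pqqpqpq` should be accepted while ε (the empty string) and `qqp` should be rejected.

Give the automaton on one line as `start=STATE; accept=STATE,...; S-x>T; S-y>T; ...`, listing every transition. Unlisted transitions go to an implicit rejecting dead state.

Track how much of `pq` has been matched so far: state A is no progress, C is the absorbing accept state reached once `pq` has occurred. Intermediate states record partial matches; on a mismatch, fall back to the longest reusable overlap.
       p  q 
>  A   B  A 
   B   B  C 
 * C   C  C 
(> = start, * = accepting)

start=A; accept=C; A-p>B; A-q>A; B-p>B; B-q>C; C-p>C; C-q>C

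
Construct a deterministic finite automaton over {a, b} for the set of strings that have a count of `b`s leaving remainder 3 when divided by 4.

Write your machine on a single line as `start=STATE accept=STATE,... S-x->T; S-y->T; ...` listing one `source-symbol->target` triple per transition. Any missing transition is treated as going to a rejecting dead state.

The only thing that matters is how many `b`s have appeared, reduced mod 4. Use one state per residue: q0 for 0, …, q3 for 3. Reading `b` moves to the next residue; anything else stays put. q3 is accepting.
With 4 states:
        a   b  
>  q0   q0  q1 
   q1   q1  q2 
   q2   q2  q3 
 * q3   q3  q0 
(> = start, * = accepting)

start=q0; accept=q3; q0-a->q0; q0-b->q1; q1-a->q1; q1-b->q2; q2-a->q2; q2-b->q3; q3-a->q3; q3-b->q0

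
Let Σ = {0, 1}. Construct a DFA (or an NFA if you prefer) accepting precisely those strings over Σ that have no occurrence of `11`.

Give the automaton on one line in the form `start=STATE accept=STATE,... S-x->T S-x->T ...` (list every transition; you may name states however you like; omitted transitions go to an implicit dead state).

start=A accept=A,B A-0->A A-1->B B-0->A B-1->C C-0->C C-1->C

This is the complement of 'contains `11`'. Use the same substring-matching states — A through C holding how much of `11` has just been matched — but flip the accepting set: everything except the trap C accepts.
With 3 states:
       0  1 
>* A   A  B 
 * B   A  C 
   C   C  C 
(> = start, * = accepting)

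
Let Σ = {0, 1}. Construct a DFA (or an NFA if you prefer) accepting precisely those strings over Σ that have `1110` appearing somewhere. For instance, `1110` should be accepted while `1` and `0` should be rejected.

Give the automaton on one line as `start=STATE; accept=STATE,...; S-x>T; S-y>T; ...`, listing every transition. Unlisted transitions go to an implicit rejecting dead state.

start=q0; accept=q4; q0-0>q0; q0-1>q1; q1-0>q0; q1-1>q2; q2-0>q0; q2-1>q3; q3-0>q4; q3-1>q3; q4-0>q4; q4-1>q4

Track how much of `1110` has been matched so far: state q0 is no progress, q4 is the absorbing accept state reached once `1110` has occurred. Intermediate states record partial matches; on a mismatch, fall back to the longest reusable overlap.
5 states suffice.
        0   1  
>  q0   q0  q1 
   q1   q0  q2 
   q2   q0  q3 
   q3   q4  q3 
 * q4   q4  q4 
(> = start, * = accepting)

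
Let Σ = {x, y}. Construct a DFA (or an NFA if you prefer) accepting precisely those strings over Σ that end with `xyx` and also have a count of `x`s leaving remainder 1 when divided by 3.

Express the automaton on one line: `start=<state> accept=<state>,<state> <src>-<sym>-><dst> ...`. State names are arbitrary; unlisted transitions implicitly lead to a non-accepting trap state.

start=S0 accept=S11 S0-x->S1 S0-y->S0 S1-x->S2 S1-y->S3 S2-x->S4 S2-y->S5 S3-x->S6 S3-y->S7 S4-x->S1 S4-y->S8 S5-x->S9 S5-y->S10 S6-x->S4 S6-y->S5 S7-x->S2 S7-y->S7 S8-x->S11 S8-y->S0 S9-x->S1 S9-y->S8 S10-x->S4 S10-y->S10 S11-x->S2 S11-y->S3

Handle the two conditions separately and then intersect. The first has 4 states tracking how much of the suffix `xyx` has currently been matched; the second has 3 states tracking the count of `x`s modulo 3. A product state is a pair (one from each), accepting exactly when both do.
With 12 states:
          x    y  
>  S0     S1   S0 
   S1     S2   S3 
   S2     S4   S5 
   S3     S6   S7 
   S4     S1   S8 
   S5     S9  S10 
   S6     S4   S5 
   S7     S2   S7 
   S8    S11   S0 
   S9     S1   S8 
   S10    S4  S10 
 * S11    S2   S3 
(> = start, * = accepting)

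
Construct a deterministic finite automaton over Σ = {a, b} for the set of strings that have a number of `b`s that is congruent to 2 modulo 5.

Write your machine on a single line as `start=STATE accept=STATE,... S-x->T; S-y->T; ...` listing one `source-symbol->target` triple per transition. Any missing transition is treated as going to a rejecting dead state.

start=q0; accept=q2; q0-a->q0; q0-b->q1; q1-a->q1; q1-b->q2; q2-a->q2; q2-b->q3; q3-a->q3; q3-b->q4; q4-a->q4; q4-b->q0

Keep the running count of `b`s modulo 5: each `b` advances along the cycle q0 → q1 → q2 → q3 → q4 → q0 while other symbols loop. Accept at q2.
        a   b  
>  q0   q0  q1 
   q1   q1  q2 
 * q2   q2  q3 
   q3   q3  q4 
   q4   q4  q0 
(> = start, * = accepting)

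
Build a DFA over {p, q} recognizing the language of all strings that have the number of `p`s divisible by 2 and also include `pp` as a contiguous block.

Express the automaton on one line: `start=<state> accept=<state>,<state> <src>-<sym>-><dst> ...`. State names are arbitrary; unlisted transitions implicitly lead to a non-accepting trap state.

start=s0 accept=s2 s0-p->s1 s0-q->s0 s1-p->s2 s1-q->s3 s2-p->s4 s2-q->s2 s3-p->s5 s3-q->s3 s4-p->s2 s4-q->s4 s5-p->s4 s5-q->s0

Handle the two conditions separately and then intersect. The first has 2 states tracking the count of `p`s modulo 2; the second has 3 states tracking whether and how much of `pp` has been seen. A product state is a pair (one from each), accepting exactly when both do.
A 6-state machine:
        p   q  
>  s0   s1  s0 
   s1   s2  s3 
 * s2   s4  s2 
   s3   s5  s3 
   s4   s2  s4 
   s5   s4  s0 
(> = start, * = accepting)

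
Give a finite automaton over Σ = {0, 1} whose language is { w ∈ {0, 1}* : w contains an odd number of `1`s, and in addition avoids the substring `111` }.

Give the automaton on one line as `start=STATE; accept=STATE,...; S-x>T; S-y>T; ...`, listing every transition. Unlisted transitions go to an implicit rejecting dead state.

Run two small machines in parallel and take their product. The first has 2 states tracking the count of `1`s modulo 2; the second has 4 states tracking partial matches of the forbidden pattern `111`. A product state is a pair (one from each), accepting exactly when both do. Minimizing collapses redundant product states.
       0  1 
>  A   A  B 
 * B   C  D 
 * C   C  E 
   D   A  F 
   E   A  G 
   F   F  F 
 * G   C  F 
(> = start, * = accepting)

start=A; accept=B,C,G; A-0>A; A-1>B; B-0>C; B-1>D; C-0>C; C-1>E; D-0>A; D-1>F; E-0>A; E-1>G; F-0>F; F-1>F; G-0>C; G-1>F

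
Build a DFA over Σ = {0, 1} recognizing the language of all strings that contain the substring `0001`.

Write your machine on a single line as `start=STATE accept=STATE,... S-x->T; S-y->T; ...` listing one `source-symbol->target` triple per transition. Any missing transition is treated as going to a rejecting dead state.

States A..D record the length of the longest prefix of `0001` that matches the current input suffix. Reaching E means `0001` has been seen, and we stay there forever. Accept from E.
5 states suffice.
       0  1 
>  A   B  A 
   B   C  A 
   C   D  A 
   D   D  E 
 * E   E  E 
(> = start, * = accepting)

start=A; accept=E; A-0->B; A-1->A; B-0->C; B-1->A; C-0->D; C-1->A; D-0->D; D-1->E; E-0->E; E-1->E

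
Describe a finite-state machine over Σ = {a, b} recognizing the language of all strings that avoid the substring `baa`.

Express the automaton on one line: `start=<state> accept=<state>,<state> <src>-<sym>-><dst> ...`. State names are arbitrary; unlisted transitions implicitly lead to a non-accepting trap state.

start=S0 accept=S0,S1,S2 S0-a->S0 S0-b->S1 S1-a->S2 S1-b->S1 S2-a->S3 S2-b->S1 S3-a->S3 S3-b->S3

Track partial matches of the forbidden pattern `baa`. State S3 is a dead state reached once `baa` has occurred; every other state accepts. S0 means no part of `baa` is currently matched.
With 4 states:
        a   b  
>* S0   S0  S1 
 * S1   S2  S1 
 * S2   S3  S1 
   S3   S3  S3 
(> = start, * = accepting)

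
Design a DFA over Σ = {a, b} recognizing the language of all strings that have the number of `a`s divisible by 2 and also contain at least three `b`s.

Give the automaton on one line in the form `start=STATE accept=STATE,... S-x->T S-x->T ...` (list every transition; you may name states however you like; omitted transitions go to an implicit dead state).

Handle the two conditions separately and then intersect. The first has 2 states tracking the count of `a`s modulo 2; the second has 5 states tracking the count of `b`s, saturating at 4. A product state is a pair (one from each), accepting exactly when both do. After merging equivalent states the machine shrinks.
8 states suffice.
        a   b  
>  s0   s1  s2 
   s1   s0  s3 
   s2   s3  s4 
   s3   s2  s5 
   s4   s5  s6 
   s5   s4  s7 
 * s6   s7  s6 
   s7   s6  s7 
(> = start, * = accepting)

start=s0 accept=s6 s0-a->s1 s0-b->s2 s1-a->s0 s1-b->s3 s2-a->s3 s2-b->s4 s3-a->s2 s3-b->s5 s4-a->s5 s4-b->s6 s5-a->s4 s5-b->s7 s6-a->s7 s6-b->s6 s7-a->s6 s7-b->s7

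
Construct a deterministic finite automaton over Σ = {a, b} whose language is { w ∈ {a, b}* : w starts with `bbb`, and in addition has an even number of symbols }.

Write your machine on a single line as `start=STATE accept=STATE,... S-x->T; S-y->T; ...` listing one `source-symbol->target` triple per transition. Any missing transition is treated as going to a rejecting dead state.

Build one automaton per condition and run them in lockstep. One (5 states) tracks whether the input so far still matches the prefix `bbb`; the other (2 states) tracks the input length modulo 2. Each combined state is a pair, one component from each; accept when both components accept.
7 states suffice.
        a   b  
>  S0   S1  S2 
   S1   S3  S3 
   S2   S3  S4 
   S3   S1  S1 
   S4   S1  S5 
   S5   S6  S6 
 * S6   S5  S5 
(> = start, * = accepting)

start=S0; accept=S6; S0-a->S1; S0-b->S2; S1-a->S3; S1-b->S3; S2-a->S3; S2-b->S4; S3-a->S1; S3-b->S1; S4-a->S1; S4-b->S5; S5-a->S6; S5-b->S6; S6-a->S5; S6-b->S5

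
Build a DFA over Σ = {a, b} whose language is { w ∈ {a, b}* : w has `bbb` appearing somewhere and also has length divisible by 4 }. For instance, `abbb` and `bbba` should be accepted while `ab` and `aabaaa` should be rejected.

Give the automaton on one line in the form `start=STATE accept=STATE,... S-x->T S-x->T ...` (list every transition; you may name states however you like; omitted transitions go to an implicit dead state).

Build one automaton per condition and run them in lockstep. The first has 4 states tracking whether and how much of `bbb` has been seen; the second has 4 states tracking the input length modulo 4. A product state is a pair (one from each), accepting exactly when both do.
          a    b  
>  S0     S1   S2 
   S1     S3   S4 
   S2     S3   S5 
   S3     S6   S7 
   S4     S6   S8 
   S5     S6   S9 
   S6     S0  S10 
   S7     S0  S11 
   S8     S0  S12 
   S9    S12  S12 
   S10    S1  S13 
   S11    S1  S14 
 * S12   S14  S14 
   S13    S3  S15 
   S14   S15  S15 
   S15    S9   S9 
(> = start, * = accepting)

start=S0 accept=S12 S0-a->S1 S0-b->S2 S1-a->S3 S1-b->S4 S2-a->S3 S2-b->S5 S3-a->S6 S3-b->S7 S4-a->S6 S4-b->S8 S5-a->S6 S5-b->S9 S6-a->S0 S6-b->S10 S7-a->S0 S7-b->S11 S8-a->S0 S8-b->S12 S9-a->S12 S9-b->S12 S10-a->S1 S10-b->S13 S11-a->S1 S11-b->S14 S12-a->S14 S12-b->S14 S13-a->S3 S13-b->S15 S14-a->S15 S14-b->S15 S15-a->S9 S15-b->S9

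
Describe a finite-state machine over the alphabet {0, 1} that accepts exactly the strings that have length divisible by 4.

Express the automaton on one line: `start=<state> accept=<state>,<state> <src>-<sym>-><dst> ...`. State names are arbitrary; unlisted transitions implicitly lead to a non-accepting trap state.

start=A accept=A A-0->B A-1->B B-0->C B-1->C C-0->D C-1->D D-0->A D-1->A

Only the length mod 4 matters, so use a 4-cycle: from any state, every input symbol moves to the next state, wrapping D back to A. Mark A accepting.
       0  1 
>* A   B  B 
   B   C  C 
   C   D  D 
   D   A  A 
(> = start, * = accepting)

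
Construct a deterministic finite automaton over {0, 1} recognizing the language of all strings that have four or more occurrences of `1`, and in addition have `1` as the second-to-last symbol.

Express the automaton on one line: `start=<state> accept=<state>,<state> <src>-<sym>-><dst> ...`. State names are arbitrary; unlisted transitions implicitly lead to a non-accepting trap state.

Run two small machines in parallel and take their product. The first has 6 states tracking the count of `1`s, saturating at 5; the second has 7 states tracking the last 2 symbols read. A product state is a pair (one from each), accepting exactly when both do.
23 states suffice.
          0    1  
>  q0     q1   q2 
   q1     q3   q4 
   q2     q5   q6 
   q3     q3   q4 
   q4     q5   q6 
   q5     q7   q8 
   q6     q9  q10 
   q7     q7   q8 
   q8     q9  q10 
   q9    q11  q12 
   q10   q13  q14 
   q11   q11  q12 
   q12   q13  q14 
   q13   q15  q16 
 * q14   q17  q18 
   q15   q15  q16 
   q16   q17  q18 
 * q17   q19  q20 
 * q18   q21  q18 
   q19   q19  q20 
   q20   q21  q18 
 * q21   q22  q20 
   q22   q22  q20 
(> = start, * = accepting)

start=q0 accept=q14,q17,q18,q21 q0-0->q1 q0-1->q2 q1-0->q3 q1-1->q4 q2-0->q5 q2-1->q6 q3-0->q3 q3-1->q4 q4-0->q5 q4-1->q6 q5-0->q7 q5-1->q8 q6-0->q9 q6-1->q10 q7-0->q7 q7-1->q8 q8-0->q9 q8-1->q10 q9-0->q11 q9-1->q12 q10-0->q13 q10-1->q14 q11-0->q11 q11-1->q12 q12-0->q13 q12-1->q14 q13-0->q15 q13-1->q16 q14-0->q17 q14-1->q18 q15-0->q15 q15-1->q16 q16-0->q17 q16-1->q18 q17-0->q19 q17-1->q20 q18-0->q21 q18-1->q18 q19-0->q19 q19-1->q20 q20-0->q21 q20-1->q18 q21-0->q22 q21-1->q20 q22-0->q22 q22-1->q20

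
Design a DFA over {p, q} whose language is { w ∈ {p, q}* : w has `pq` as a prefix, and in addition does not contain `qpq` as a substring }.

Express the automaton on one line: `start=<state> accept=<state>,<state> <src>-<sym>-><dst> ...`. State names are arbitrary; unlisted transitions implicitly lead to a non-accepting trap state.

Handle the two conditions separately and then intersect. The first has 4 states tracking whether the input so far still matches the prefix `pq`; the second has 4 states tracking partial matches of the forbidden pattern `qpq`. A product state is a pair (one from each), accepting exactly when both do. Equivalent product states are then merged.
A 6-state machine:
       p  q 
>  A   B  C 
   B   C  D 
   C   C  C 
 * D   E  D 
 * E   F  C 
 * F   F  D 
(> = start, * = accepting)

start=A accept=D,E,F A-p->B A-q->C B-p->C B-q->D C-p->C C-q->C D-p->E D-q->D E-p->F E-q->C F-p->F F-q->D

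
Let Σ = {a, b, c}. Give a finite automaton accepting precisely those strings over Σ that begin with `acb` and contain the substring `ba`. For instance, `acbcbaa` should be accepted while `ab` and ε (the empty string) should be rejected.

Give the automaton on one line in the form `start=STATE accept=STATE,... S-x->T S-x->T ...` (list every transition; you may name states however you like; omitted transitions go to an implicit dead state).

start=q0 accept=q7 q0-a->q1 q0-b->q2 q0-c->q3 q1-a->q3 q1-b->q2 q1-c->q4 q2-a->q5 q2-b->q2 q2-c->q3 q3-a->q3 q3-b->q2 q3-c->q3 q4-a->q3 q4-b->q6 q4-c->q3 q5-a->q5 q5-b->q5 q5-c->q5 q6-a->q7 q6-b->q6 q6-c->q8 q7-a->q7 q7-b->q7 q7-c->q7 q8-a->q8 q8-b->q6 q8-c->q8

Run two small machines in parallel and take their product. One (5 states) tracks whether the input so far still matches the prefix `acb`; the other (3 states) tracks whether and how much of `ba` has been seen. Each combined state is a pair, one component from each; accept when both components accept.
A 9-state machine:
        a   b   c  
>  q0   q1  q2  q3 
   q1   q3  q2  q4 
   q2   q5  q2  q3 
   q3   q3  q2  q3 
   q4   q3  q6  q3 
   q5   q5  q5  q5 
   q6   q7  q6  q8 
 * q7   q7  q7  q7 
   q8   q8  q6  q8 
(> = start, * = accepting)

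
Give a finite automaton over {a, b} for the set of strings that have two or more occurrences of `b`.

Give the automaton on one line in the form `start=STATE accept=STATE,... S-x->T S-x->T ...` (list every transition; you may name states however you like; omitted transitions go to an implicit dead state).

start=q0 accept=q2,q3 q0-a->q0 q0-b->q1 q1-a->q1 q1-b->q2 q2-a->q2 q2-b->q3 q3-a->q3 q3-b->q3

Only the number of `b`s matters, and only up to 3. Make a chain q0 → q1 → q2 → q3 advanced by each `b` (with q3 absorbing); every other symbol self-loops. The accepting set is {q2, q3}.
        a   b  
>  q0   q0  q1 
   q1   q1  q2 
 * q2   q2  q3 
 * q3   q3  q3 
(> = start, * = accepting)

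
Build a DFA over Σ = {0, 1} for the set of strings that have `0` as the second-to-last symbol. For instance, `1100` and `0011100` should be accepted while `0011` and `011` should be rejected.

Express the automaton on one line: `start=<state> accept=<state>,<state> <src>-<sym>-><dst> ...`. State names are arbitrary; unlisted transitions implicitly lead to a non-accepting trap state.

Because acceptance depends on a position counted from the end, the machine has to buffer the most recent 2 symbols. Make each state the string of the last up-to-2 symbols read; on input `x` shift the window left and append `x`. Accept when the buffered window has length 2 and begins with `0`.
A 7-state machine:
        0   1  
>  q0   q1  q2 
   q1   q3  q4 
   q2   q5  q6 
 * q3   q3  q4 
 * q4   q5  q6 
   q5   q3  q4 
   q6   q5  q6 
(> = start, * = accepting)

start=q0 accept=q3,q4 q0-0->q1 q0-1->q2 q1-0->q3 q1-1->q4 q2-0->q5 q2-1->q6 q3-0->q3 q3-1->q4 q4-0->q5 q4-1->q6 q5-0->q3 q5-1->q4 q6-0->q5 q6-1->q6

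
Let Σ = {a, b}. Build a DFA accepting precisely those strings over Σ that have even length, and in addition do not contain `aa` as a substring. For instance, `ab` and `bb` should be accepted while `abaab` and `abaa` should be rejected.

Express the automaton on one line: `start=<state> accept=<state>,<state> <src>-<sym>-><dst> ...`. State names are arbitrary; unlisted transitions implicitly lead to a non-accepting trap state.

Handle the two conditions separately and then intersect. One (2 states) tracks the input length modulo 2; the other (3 states) tracks partial matches of the forbidden pattern `aa`. Each combined state is a pair, one component from each; accept when both components accept. Minimizing collapses redundant product states.
A 5-state machine:
        a   b  
>* q0   q1  q2 
   q1   q3  q0 
   q2   q4  q0 
   q3   q3  q3 
 * q4   q3  q2 
(> = start, * = accepting)

start=q0 accept=q0,q4 q0-a->q1 q0-b->q2 q1-a->q3 q1-b->q0 q2-a->q4 q2-b->q0 q3-a->q3 q3-b->q3 q4-a->q3 q4-b->q2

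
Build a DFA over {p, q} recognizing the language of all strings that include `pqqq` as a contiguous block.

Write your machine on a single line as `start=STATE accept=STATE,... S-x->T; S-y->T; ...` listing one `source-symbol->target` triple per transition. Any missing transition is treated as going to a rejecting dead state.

start=A; accept=E; A-p->B; A-q->A; B-p->B; B-q->C; C-p->B; C-q->D; D-p->B; D-q->E; E-p->E; E-q->E

Track how much of `pqqq` has been matched so far: state A is no progress, E is the absorbing accept state reached once `pqqq` has occurred. Intermediate states record partial matches; on a mismatch, fall back to the longest reusable overlap.
A 5-state machine:
       p  q 
>  A   B  A 
   B   B  C 
   C   B  D 
   D   B  E 
 * E   E  E 
(> = start, * = accepting)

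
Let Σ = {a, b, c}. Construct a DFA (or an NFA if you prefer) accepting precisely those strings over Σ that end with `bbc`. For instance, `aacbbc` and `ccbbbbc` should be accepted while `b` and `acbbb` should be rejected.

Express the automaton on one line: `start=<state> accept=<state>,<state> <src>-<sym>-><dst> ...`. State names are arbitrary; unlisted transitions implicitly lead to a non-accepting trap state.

Let each state record the length of the longest suffix of the input read so far that is also a prefix of `bbc`. q1 means the last symbol is `b`; q2 means the last 2 symbols are `bb`; q3 means the last 3 symbols are `bbc`. Accept only at q3, where the string currently ends in `bbc`.
With 4 states:
        a   b   c  
>  q0   q0  q1  q0 
   q1   q0  q2  q0 
   q2   q0  q2  q3 
 * q3   q0  q1  q0 
(> = start, * = accepting)

start=q0 accept=q3 q0-a->q0 q0-b->q1 q0-c->q0 q1-a->q0 q1-b->q2 q1-c->q0 q2-a->q0 q2-b->q2 q2-c->q3 q3-a->q0 q3-b->q1 q3-c->q0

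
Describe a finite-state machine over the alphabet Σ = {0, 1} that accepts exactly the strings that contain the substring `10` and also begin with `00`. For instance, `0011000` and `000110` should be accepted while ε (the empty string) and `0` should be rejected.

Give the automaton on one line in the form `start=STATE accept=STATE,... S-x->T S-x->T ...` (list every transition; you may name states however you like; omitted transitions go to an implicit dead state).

Run two small machines in parallel and take their product. One (3 states) tracks whether and how much of `10` has been seen; the other (4 states) tracks whether the input so far still matches the prefix `00`. Each combined state is a pair, one component from each; accept when both components accept. After merging equivalent states the machine shrinks.
With 6 states:
        0   1  
>  s0   s1  s2 
   s1   s3  s2 
   s2   s2  s2 
   s3   s3  s4 
   s4   s5  s4 
 * s5   s5  s5 
(> = start, * = accepting)

start=s0 accept=s5 s0-0->s1 s0-1->s2 s1-0->s3 s1-1->s2 s2-0->s2 s2-1->s2 s3-0->s3 s3-1->s4 s4-0->s5 s4-1->s4 s5-0->s5 s5-1->s5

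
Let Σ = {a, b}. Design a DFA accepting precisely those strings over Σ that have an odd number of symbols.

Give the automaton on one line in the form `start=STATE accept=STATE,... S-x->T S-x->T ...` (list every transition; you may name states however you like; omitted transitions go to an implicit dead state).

start=q0 accept=q1 q0-a->q1 q0-b->q1 q1-a->q0 q1-b->q0

Count input length modulo 2: every symbol advances one step around the cycle q0 → q1 → q0. Accept at q1.
2 states suffice.
        a   b  
>  q0   q1  q1 
 * q1   q0  q0 
(> = start, * = accepting)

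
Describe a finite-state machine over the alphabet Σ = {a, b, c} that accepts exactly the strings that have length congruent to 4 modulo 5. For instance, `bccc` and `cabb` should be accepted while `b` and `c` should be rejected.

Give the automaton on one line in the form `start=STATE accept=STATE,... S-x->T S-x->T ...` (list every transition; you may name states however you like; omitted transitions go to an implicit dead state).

start=s0 accept=s4 s0-a->s1 s0-b->s1 s0-c->s1 s1-a->s2 s1-b->s2 s1-c->s2 s2-a->s3 s2-b->s3 s2-c->s3 s3-a->s4 s3-b->s4 s3-c->s4 s4-a->s0 s4-b->s0 s4-c->s0

Only the length mod 5 matters, so use a 5-cycle: from any state, every input symbol moves to the next state, wrapping s4 back to s0. Mark s4 accepting.
5 states suffice.
        a   b   c  
>  s0   s1  s1  s1 
   s1   s2  s2  s2 
   s2   s3  s3  s3 
   s3   s4  s4  s4 
 * s4   s0  s0  s0 
(> = start, * = accepting)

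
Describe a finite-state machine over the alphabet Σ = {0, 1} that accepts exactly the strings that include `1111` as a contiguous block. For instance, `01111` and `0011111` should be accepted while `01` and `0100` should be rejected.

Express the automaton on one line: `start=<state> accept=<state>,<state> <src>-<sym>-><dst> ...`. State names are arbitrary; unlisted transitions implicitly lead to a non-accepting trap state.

start=A accept=E A-0->A A-1->B B-0->A B-1->C C-0->A C-1->D D-0->A D-1->E E-0->E E-1->E

States A..D record the length of the longest prefix of `1111` that matches the current input suffix. Reaching E means `1111` has been seen, and we stay there forever. Accept from E.
With 5 states:
       0  1 
>  A   A  B 
   B   A  C 
   C   A  D 
   D   A  E 
 * E   E  E 
(> = start, * = accepting)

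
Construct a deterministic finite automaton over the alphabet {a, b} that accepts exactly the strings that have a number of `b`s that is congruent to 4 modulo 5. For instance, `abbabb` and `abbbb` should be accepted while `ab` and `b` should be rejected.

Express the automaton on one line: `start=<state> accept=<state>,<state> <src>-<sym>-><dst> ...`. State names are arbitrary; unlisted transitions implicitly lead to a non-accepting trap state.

start=q0 accept=q4 q0-a->q0 q0-b->q1 q1-a->q1 q1-b->q2 q2-a->q2 q2-b->q3 q3-a->q3 q3-b->q4 q4-a->q4 q4-b->q0

Keep the running count of `b`s modulo 5: each `b` advances along the cycle q0 → q1 → q2 → q3 → q4 → q0 while other symbols loop. Accept at q4.
With 5 states:
        a   b  
>  q0   q0  q1 
   q1   q1  q2 
   q2   q2  q3 
   q3   q3  q4 
 * q4   q4  q0 
(> = start, * = accepting)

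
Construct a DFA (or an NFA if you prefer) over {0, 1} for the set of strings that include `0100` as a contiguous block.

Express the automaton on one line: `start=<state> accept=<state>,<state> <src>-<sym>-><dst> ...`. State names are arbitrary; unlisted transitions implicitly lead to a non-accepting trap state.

start=q0 accept=q4 q0-0->q1 q0-1->q0 q1-0->q1 q1-1->q2 q2-0->q3 q2-1->q0 q3-0->q4 q3-1->q2 q4-0->q4 q4-1->q4

Track how much of `0100` has been matched so far: state q0 is no progress, q4 is the absorbing accept state reached once `0100` has occurred. Intermediate states record partial matches; on a mismatch, fall back to the longest reusable overlap.
With 5 states:
        0   1  
>  q0   q1  q0 
   q1   q1  q2 
   q2   q3  q0 
   q3   q4  q2 
 * q4   q4  q4 
(> = start, * = accepting)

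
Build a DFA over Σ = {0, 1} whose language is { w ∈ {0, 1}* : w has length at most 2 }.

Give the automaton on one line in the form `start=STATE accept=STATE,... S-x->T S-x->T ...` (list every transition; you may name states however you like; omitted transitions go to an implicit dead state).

start=A accept=A,B,C A-0->B A-1->B B-0->C B-1->C C-0->D C-1->D D-0->D D-1->D

Count input length up to 3: every symbol moves from A toward D, which means 'more than 2' and absorbs. Accept from {A, B, C}.
With 4 states:
       0  1 
>* A   B  B 
 * B   C  C 
 * C   D  D 
   D   D  D 
(> = start, * = accepting)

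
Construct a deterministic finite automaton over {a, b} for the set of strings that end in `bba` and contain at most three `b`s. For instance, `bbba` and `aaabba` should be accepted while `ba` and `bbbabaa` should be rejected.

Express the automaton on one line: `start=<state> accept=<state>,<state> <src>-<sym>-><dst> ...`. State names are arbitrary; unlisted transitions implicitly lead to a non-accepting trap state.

start=q0 accept=q5 q0-a->q0 q0-b->q1 q1-a->q2 q1-b->q3 q2-a->q2 q2-b->q4 q3-a->q5 q3-b->q6 q4-a->q7 q4-b->q6 q5-a->q7 q5-b->q7 q6-a->q5 q6-b->q7 q7-a->q7 q7-b->q7

Build one automaton per condition and run them in lockstep. The first has 4 states tracking how much of the suffix `bba` has currently been matched; the second has 5 states tracking the count of `b`s, saturating at 4. A product state is a pair (one from each), accepting exactly when both do. After merging equivalent states the machine shrinks.
8 states suffice.
        a   b  
>  q0   q0  q1 
   q1   q2  q3 
   q2   q2  q4 
   q3   q5  q6 
   q4   q7  q6 
 * q5   q7  q7 
   q6   q5  q7 
   q7   q7  q7 
(> = start, * = accepting)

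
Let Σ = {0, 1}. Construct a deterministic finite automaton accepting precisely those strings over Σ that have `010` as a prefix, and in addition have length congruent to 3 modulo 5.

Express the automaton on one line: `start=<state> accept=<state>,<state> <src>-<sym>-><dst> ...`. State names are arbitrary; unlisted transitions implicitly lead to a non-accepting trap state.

start=q0 accept=q4 q0-0->q1 q0-1->q2 q1-0->q2 q1-1->q3 q2-0->q2 q2-1->q2 q3-0->q4 q3-1->q2 q4-0->q5 q4-1->q5 q5-0->q6 q5-1->q6 q6-0->q7 q6-1->q7 q7-0->q8 q7-1->q8 q8-0->q4 q8-1->q4

Run two small machines in parallel and take their product. The first has 5 states tracking whether the input so far still matches the prefix `010`; the second has 5 states tracking the input length modulo 5. A product state is a pair (one from each), accepting exactly when both do. Minimizing collapses redundant product states.
        0   1  
>  q0   q1  q2 
   q1   q2  q3 
   q2   q2  q2 
   q3   q4  q2 
 * q4   q5  q5 
   q5   q6  q6 
   q6   q7  q7 
   q7   q8  q8 
   q8   q4  q4 
(> = start, * = accepting)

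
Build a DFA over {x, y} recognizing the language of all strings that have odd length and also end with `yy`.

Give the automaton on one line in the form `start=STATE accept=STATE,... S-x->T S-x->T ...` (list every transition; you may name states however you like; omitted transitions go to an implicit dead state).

Handle the two conditions separately and then intersect. The first has 2 states tracking the input length modulo 2; the second has 3 states tracking how much of the suffix `yy` has currently been matched. A product state is a pair (one from each), accepting exactly when both do.
A 6-state machine:
        x   y  
>  q0   q1  q2 
   q1   q0  q3 
   q2   q0  q4 
   q3   q1  q5 
   q4   q1  q5 
 * q5   q0  q4 
(> = start, * = accepting)

start=q0 accept=q5 q0-x->q1 q0-y->q2 q1-x->q0 q1-y->q3 q2-x->q0 q2-y->q4 q3-x->q1 q3-y->q5 q4-x->q1 q4-y->q5 q5-x->q0 q5-y->q4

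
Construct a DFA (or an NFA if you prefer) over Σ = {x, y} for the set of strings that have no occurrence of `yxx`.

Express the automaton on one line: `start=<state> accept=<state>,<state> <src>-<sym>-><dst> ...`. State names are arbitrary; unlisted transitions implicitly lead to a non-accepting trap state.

This is the complement of 'contains `yxx`'. Use the same substring-matching states — A through D holding how much of `yxx` has just been matched — but flip the accepting set: everything except the trap D accepts.
4 states suffice.
       x  y 
>* A   A  B 
 * B   C  B 
 * C   D  B 
   D   D  D 
(> = start, * = accepting)

start=A accept=A,B,C A-x->A A-y->B B-x->C B-y->B C-x->D C-y->B D-x->D D-y->D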